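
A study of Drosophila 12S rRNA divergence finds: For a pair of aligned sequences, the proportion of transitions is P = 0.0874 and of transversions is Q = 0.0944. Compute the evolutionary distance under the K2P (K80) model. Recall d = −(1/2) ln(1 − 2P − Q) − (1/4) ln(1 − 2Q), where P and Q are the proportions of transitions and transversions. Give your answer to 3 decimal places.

0.209

Under the Kimura two-parameter model, d = −½ ln(1 − 2P − Q) − ¼ ln(1 − 2Q).
1 − 2P − Q = 0.7308, giving −½ ln(0.7308) = 0.156808.
1 − 2Q = 0.8112, giving −¼ ln(0.8112) = 0.052310.
d = 0.156808 + 0.052310 = 0.209118.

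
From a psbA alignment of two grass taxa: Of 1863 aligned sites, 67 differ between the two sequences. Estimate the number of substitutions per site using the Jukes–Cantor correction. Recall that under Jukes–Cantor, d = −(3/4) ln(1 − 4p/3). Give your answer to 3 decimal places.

0.037

p = 67/1863 ≈ 0.035963.
d = −(3/4) ln(1 − 4p/3) = −0.75 ln(1 − 0.047951) = −0.75 ln(0.952049)
  = −0.75 × (-0.049139) = 0.036854 substitutions/site.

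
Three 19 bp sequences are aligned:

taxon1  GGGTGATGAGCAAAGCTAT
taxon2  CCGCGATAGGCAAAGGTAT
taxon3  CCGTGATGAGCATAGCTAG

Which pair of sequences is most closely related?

taxon1 and taxon3

taxon1–taxon2: 6/19 differ, p = 0.316, d = 0.410.
taxon1–taxon3: 4/19 differ, p = 0.211, d = 0.247.
taxon2–taxon3: 6/19 differ, p = 0.316, d = 0.410.
The smallest distance is between taxon1 and taxon3.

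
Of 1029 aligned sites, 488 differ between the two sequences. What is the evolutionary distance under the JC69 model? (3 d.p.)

p = 488/1029 ≈ 0.474247.
d = −(3/4) ln(1 − 4p/3) = −0.75 ln(1 − 0.632329) = −0.75 ln(0.367671)
  = −0.75 × (-1.000567) = 0.750425 substitutions/site.

0.750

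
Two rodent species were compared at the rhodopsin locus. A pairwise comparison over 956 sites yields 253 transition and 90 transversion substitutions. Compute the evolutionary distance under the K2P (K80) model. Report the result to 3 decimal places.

0.540

P = 253/956 ≈ 0.264644 and Q = 90/956 ≈ 0.094142.
Under the Kimura two-parameter model, d = −½ ln(1 − 2P − Q) − ¼ ln(1 − 2Q).
1 − 2P − Q = 0.37657, giving −½ ln(0.37657) = 0.488326.
1 − 2Q = 0.811716, giving −¼ ln(0.811716) = 0.052151.
d = 0.488326 + 0.052151 = 0.540477.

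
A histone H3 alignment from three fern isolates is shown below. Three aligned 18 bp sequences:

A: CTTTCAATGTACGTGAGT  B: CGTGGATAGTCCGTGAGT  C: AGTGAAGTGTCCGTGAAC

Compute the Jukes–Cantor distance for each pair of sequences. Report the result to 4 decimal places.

A–B: 6/18 sites differ → p ≈ 0.333333, d = −0.75 ln(1 − 0.444444) = 0.440839 ≈ 0.4408.
A–C: 8/18 sites differ → p ≈ 0.444444, d = −0.75 ln(1 − 0.592592) = 0.673455 ≈ 0.6735.
B–C: 6/18 sites differ → p ≈ 0.333333, d = −0.75 ln(1 − 0.444444) = 0.440839 ≈ 0.4408.

d(A,B) = 0.4408, d(A,C) = 0.6735, d(B,C) = 0.4408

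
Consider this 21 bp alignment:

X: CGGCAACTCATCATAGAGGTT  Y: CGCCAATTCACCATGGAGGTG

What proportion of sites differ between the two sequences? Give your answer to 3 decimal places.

0.238

The sequences differ at 5 of 21 positions (sites 3, 7, 11, 15, 21).
p = 5/21 = 0.238095… ≈ 0.238 (to 3 d.p.).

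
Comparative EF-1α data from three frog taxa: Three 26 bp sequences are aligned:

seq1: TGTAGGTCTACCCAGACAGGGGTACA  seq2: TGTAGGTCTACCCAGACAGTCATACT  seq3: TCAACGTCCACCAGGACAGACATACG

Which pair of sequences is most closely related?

seq1–seq2: 4/26 differ, p = 0.154, d = 0.172.
seq1–seq3: 10/26 differ, p = 0.385, d = 0.539.
seq2–seq3: 8/26 differ, p = 0.308, d = 0.396.
The smallest distance is between seq1 and seq2.

seq1 and seq2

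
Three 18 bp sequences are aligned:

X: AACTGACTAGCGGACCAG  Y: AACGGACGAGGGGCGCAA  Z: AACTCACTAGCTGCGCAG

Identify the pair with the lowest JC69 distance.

X–Y: 6/18 differ, p = 0.333, d = 0.441.
X–Z: 4/18 differ, p = 0.222, d = 0.264.
Y–Z: 6/18 differ, p = 0.333, d = 0.441.
The smallest distance is between X and Z.

X and Z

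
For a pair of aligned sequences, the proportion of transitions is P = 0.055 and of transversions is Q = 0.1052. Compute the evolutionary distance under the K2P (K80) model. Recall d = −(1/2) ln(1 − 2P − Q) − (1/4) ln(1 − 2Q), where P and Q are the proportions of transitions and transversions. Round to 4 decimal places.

0.1802

Under the Kimura two-parameter model, d = −½ ln(1 − 2P − Q) − ¼ ln(1 − 2Q).
1 − 2P − Q = 0.7848, giving −½ ln(0.7848) = 0.121163.
1 − 2Q = 0.7896, giving −¼ ln(0.7896) = 0.059057.
d = 0.121163 + 0.059057 = 0.180220.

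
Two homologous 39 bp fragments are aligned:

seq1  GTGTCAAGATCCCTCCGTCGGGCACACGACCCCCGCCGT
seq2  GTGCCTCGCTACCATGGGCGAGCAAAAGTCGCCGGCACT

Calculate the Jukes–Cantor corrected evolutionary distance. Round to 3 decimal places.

The sequences differ at 17 of 39 sites, so p = 17/39 ≈ 0.435897.
d = −(3/4) ln(1 − 4p/3) = −0.75 ln(1 − 0.581196) = −0.75 ln(0.418804)
  = −0.75 × (-0.870352) = 0.652764 substitutions/site.

0.653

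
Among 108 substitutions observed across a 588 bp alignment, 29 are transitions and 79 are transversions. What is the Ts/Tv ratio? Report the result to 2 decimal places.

R = 29/79 = 0.367088… ≈ 0.37 (to 2 d.p.).

0.37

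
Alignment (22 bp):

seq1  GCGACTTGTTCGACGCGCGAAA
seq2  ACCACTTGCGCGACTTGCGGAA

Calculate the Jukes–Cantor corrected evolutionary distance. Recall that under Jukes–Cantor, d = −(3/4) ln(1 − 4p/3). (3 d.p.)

0.414

The sequences differ at 7 of 22 sites (1, 3, 9, 10, 15, 16, 20), so p = 7/22 ≈ 0.318182.
d = −(3/4) ln(1 − 4p/3) = −0.75 ln(1 − 0.424243) = −0.75 ln(0.575757)
  = −0.75 × (-0.552070) = 0.414053 substitutions/site.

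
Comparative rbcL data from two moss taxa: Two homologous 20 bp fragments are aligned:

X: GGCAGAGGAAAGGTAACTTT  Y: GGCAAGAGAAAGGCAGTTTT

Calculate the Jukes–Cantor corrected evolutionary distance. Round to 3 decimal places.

The sequences differ at 6 of 20 sites (5, 6, 7, 14, 16, 17), so p = 6/20 = 0.3.
d = −(3/4) ln(1 − 4p/3) = −0.75 ln(1 − 0.4) = −0.75 ln(0.6)
  = −0.75 × (-0.510826) = 0.383120 substitutions/site.

0.383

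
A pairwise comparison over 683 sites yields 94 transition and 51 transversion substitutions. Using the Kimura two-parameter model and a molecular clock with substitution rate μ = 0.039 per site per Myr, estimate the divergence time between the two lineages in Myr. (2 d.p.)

P = 94/683 ≈ 0.137628 and Q = 51/683 ≈ 0.074671.
Under the Kimura two-parameter model, d = −½ ln(1 − 2P − Q) − ¼ ln(1 − 2Q).
1 − 2P − Q = 0.650073, giving −½ ln(0.650073) = 0.215335.
1 − 2Q = 0.850658, giving −¼ ln(0.850658) = 0.040436.
d = 0.215335 + 0.040436 = 0.255771.
Under a molecular clock d = 2μt, so t = d/(2μ) = 0.255771 / (2 × 0.039) = 3.28 Myr.

3.28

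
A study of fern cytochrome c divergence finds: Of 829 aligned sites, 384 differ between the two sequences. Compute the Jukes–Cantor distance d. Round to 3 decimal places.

0.721

p = 384/829 ≈ 0.463209.
d = −(3/4) ln(1 − 4p/3) = −0.75 ln(1 − 0.617612) = −0.75 ln(0.382388)
  = −0.75 × (-0.961319) = 0.720989 substitutions/site.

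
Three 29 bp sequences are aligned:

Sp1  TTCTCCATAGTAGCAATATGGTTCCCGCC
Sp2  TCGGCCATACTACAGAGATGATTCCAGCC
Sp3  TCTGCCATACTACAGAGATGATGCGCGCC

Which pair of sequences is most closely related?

Sp1–Sp2: 10/29 differ, p = 0.345, d = 0.462.
Sp1–Sp3: 11/29 differ, p = 0.379, d = 0.529.
Sp2–Sp3: 4/29 differ, p = 0.138, d = 0.152.
The smallest distance is between Sp2 and Sp3.

Sp2 and Sp3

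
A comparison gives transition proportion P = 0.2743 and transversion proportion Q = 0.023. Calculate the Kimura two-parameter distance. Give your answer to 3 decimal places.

0.436

Under the Kimura two-parameter model, d = −½ ln(1 − 2P − Q) − ¼ ln(1 − 2Q).
1 − 2P − Q = 0.4284, giving −½ ln(0.4284) = 0.423849.
1 − 2Q = 0.954, giving −¼ ln(0.954) = 0.011773.
d = 0.423849 + 0.011773 = 0.435622.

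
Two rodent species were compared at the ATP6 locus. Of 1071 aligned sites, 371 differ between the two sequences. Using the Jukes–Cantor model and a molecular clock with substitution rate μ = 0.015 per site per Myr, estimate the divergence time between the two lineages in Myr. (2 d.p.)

p = 371/1071 ≈ 0.346405.
d = −(3/4) ln(1 − 4p/3) = −0.75 ln(1 − 0.461873) = −0.75 ln(0.538127)
  = −0.75 × (-0.619661) = 0.464746 substitutions/site.
Under a molecular clock d = 2μt, so t = d/(2μ) = 0.464746 / (2 × 0.015) = 15.49 Myr.

15.49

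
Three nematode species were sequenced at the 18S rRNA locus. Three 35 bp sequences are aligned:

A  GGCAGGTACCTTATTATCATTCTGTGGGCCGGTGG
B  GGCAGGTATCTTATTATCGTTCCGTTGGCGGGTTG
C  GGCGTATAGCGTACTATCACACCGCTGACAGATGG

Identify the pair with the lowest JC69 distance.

A–B: 6/35 differ, p = 0.171, d = 0.195.
A–C: 14/35 differ, p = 0.400, d = 0.572.
B–C: 14/35 differ, p = 0.400, d = 0.572.
The smallest distance is between A and B.

A and B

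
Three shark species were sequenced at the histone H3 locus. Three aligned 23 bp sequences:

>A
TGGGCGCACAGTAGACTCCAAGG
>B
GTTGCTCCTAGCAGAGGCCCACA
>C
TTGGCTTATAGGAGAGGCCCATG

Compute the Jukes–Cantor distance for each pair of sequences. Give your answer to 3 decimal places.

d(A,B) = 0.892, d(A,C) = 0.553, d(B,C) = 0.390

A–B: 12/23 sites differ → p ≈ 0.521739, d = −0.75 ln(1 − 0.695652) = 0.892188 ≈ 0.892.
A–C: 9/23 sites differ → p ≈ 0.391304, d = −0.75 ln(1 − 0.521739) = 0.553199 ≈ 0.553.
B–C: 7/23 sites differ → p ≈ 0.304348, d = −0.75 ln(1 − 0.405797) = 0.390401 ≈ 0.390.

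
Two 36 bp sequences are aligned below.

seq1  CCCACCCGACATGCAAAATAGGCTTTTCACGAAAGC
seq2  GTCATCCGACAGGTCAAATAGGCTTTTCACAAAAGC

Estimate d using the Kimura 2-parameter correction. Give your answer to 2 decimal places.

0.23

Of 36 sites, 4 differences are transitions and 3 are transversions, so P = 4/36 ≈ 0.111111 and Q = 3/36 ≈ 0.083333.
Under the Kimura two-parameter model, d = −½ ln(1 − 2P − Q) − ¼ ln(1 − 2Q).
1 − 2P − Q = 0.694445, giving −½ ln(0.694445) = 0.182321.
1 − 2Q = 0.833334, giving −¼ ln(0.833334) = 0.045580.
d = 0.182321 + 0.045580 = 0.227901.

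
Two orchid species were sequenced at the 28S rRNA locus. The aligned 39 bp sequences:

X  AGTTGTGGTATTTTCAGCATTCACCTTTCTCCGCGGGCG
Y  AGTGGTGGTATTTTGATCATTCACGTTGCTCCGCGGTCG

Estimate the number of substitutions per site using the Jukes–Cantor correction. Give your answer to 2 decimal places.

The sequences differ at 6 of 39 sites (4, 15, 17, 25, 28, 37), so p = 6/39 ≈ 0.153846.
d = −(3/4) ln(1 − 4p/3) = −0.75 ln(1 − 0.205128) = −0.75 ln(0.794872)
  = −0.75 × (-0.229574) = 0.172181 substitutions/site.

0.17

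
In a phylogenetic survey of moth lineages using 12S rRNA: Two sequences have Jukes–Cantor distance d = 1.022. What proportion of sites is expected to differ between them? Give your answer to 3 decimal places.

0.558

p = (3/4)(1 − e^(−4d/3)) = 0.75 × (1 − e^(-1.362667)) = 0.75 × (1 − 0.255977) = 0.558017.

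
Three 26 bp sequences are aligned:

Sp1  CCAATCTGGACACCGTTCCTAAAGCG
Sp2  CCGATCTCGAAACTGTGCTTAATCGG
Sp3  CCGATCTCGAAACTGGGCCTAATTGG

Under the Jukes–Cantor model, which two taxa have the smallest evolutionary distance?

Sp2 and Sp3

Sp1–Sp2: 9/26 differ, p = 0.346, d = 0.464.
Sp1–Sp3: 9/26 differ, p = 0.346, d = 0.464.
Sp2–Sp3: 3/26 differ, p = 0.115, d = 0.125.
The smallest distance is between Sp2 and Sp3.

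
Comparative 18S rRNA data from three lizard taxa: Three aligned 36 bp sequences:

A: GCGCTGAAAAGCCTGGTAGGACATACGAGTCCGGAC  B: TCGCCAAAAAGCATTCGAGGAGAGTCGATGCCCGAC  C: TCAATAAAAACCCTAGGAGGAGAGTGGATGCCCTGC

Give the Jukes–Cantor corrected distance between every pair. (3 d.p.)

d(A,B) = 0.493, d(A,C) = 0.673, d(B,C) = 0.347

A–B: 13/36 sites differ → p ≈ 0.361111, d = −0.75 ln(1 − 0.481481) = 0.492584 ≈ 0.493.
A–C: 16/36 sites differ → p ≈ 0.444444, d = −0.75 ln(1 − 0.592592) = 0.673455 ≈ 0.673.
B–C: 10/36 sites differ → p ≈ 0.277778, d = −0.75 ln(1 − 0.370371) = 0.346968 ≈ 0.347.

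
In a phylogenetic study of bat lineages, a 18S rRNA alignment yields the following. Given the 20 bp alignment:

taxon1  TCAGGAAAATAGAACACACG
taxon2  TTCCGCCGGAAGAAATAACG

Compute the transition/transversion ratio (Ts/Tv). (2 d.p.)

Transitions are A↔G and C↔T; transversions are all other mismatches.
Transitions: 3. Transversions: 8.
R = 3/8 = 0.375 ≈ 0.38 (to 2 d.p.).

0.38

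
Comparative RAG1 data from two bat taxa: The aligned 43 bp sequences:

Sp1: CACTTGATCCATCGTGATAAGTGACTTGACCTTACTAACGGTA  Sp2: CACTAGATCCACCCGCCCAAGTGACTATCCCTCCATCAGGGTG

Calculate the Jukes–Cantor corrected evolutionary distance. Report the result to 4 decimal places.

The sequences differ at 16 of 43 sites, so p = 16/43 ≈ 0.372093.
d = −(3/4) ln(1 − 4p/3) = −0.75 ln(1 − 0.496124) = −0.75 ln(0.503876)
  = −0.75 × (-0.685425) = 0.514069 substitutions/site.

0.5141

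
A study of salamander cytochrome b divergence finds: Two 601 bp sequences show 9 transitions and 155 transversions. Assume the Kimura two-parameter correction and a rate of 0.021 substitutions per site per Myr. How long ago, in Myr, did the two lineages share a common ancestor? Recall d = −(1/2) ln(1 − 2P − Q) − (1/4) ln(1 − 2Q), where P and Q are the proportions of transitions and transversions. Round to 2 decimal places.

8.36

P = 9/601 ≈ 0.014975 and Q = 155/601 ≈ 0.257903.
Under the Kimura two-parameter model, d = −½ ln(1 − 2P − Q) − ¼ ln(1 − 2Q).
1 − 2P − Q = 0.712147, giving −½ ln(0.712147) = 0.169735.
1 − 2Q = 0.484194, giving −¼ ln(0.484194) = 0.181317.
d = 0.169735 + 0.181317 = 0.351052.
Under a molecular clock d = 2μt, so t = d/(2μ) = 0.351052 / (2 × 0.021) = 8.36 Myr.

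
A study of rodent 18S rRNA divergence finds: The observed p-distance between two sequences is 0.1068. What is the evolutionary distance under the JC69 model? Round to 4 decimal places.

d = −(3/4) ln(1 − 4p/3) = −0.75 ln(1 − 0.1424) = −0.75 ln(0.8576)
  = −0.75 × (-0.153617) = 0.115213 substitutions/site.

0.1152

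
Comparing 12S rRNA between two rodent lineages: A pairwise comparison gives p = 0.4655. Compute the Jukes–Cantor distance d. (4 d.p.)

0.7270

d = −(3/4) ln(1 − 4p/3) = −0.75 ln(1 − 0.620667) = −0.75 ln(0.379333)
  = −0.75 × (-0.969341) = 0.727006 substitutions/site.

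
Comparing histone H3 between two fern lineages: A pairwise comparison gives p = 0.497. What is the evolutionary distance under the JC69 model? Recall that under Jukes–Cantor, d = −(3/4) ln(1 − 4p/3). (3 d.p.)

0.815

d = −(3/4) ln(1 − 4p/3) = −0.75 ln(1 − 0.662667) = −0.75 ln(0.337333)
  = −0.75 × (-1.086685) = 0.815014 substitutions/site.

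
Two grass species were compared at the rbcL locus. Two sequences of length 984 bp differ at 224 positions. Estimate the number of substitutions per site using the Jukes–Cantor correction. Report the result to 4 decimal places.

0.2713

p = 224/984 ≈ 0.227642.
d = −(3/4) ln(1 − 4p/3) = −0.75 ln(1 − 0.303523) = −0.75 ln(0.696477)
  = −0.75 × (-0.361721) = 0.271291 substitutions/site.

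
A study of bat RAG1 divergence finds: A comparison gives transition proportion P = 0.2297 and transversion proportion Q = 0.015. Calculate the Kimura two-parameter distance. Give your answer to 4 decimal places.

Under the Kimura two-parameter model, d = −½ ln(1 − 2P − Q) − ¼ ln(1 − 2Q).
1 − 2P − Q = 0.5256, giving −½ ln(0.5256) = 0.321607.
1 − 2Q = 0.97, giving −¼ ln(0.97) = 0.007615.
d = 0.321607 + 0.007615 = 0.329222.

0.3292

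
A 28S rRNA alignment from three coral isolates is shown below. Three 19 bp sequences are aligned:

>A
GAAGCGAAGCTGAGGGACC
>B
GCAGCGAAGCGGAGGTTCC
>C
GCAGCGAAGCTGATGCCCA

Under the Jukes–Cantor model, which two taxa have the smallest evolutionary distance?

A–B: 4/19 differ, p = 0.211, d = 0.247.
A–C: 5/19 differ, p = 0.263, d = 0.324.
B–C: 5/19 differ, p = 0.263, d = 0.324.
The smallest distance is between A and B.

A and B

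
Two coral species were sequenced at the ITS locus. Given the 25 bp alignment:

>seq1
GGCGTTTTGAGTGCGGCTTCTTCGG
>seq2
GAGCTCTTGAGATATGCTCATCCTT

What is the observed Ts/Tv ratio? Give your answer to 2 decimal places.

Transitions are A↔G and C↔T; transversions are all other mismatches.
Transitions: 4. Transversions: 9.
R = 4/9 = 0.444444… ≈ 0.44 (to 2 d.p.).

0.44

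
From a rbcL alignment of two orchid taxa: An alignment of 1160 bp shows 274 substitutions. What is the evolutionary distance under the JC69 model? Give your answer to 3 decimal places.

p = 274/1160 ≈ 0.236207.
d = −(3/4) ln(1 − 4p/3) = −0.75 ln(1 − 0.314943) = −0.75 ln(0.685057)
  = −0.75 × (-0.378253) = 0.283690 substitutions/site.

0.284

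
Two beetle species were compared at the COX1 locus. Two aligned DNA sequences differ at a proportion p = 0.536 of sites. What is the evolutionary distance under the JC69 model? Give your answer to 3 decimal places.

d = −(3/4) ln(1 − 4p/3) = −0.75 ln(1 − 0.714667) = −0.75 ln(0.285333)
  = −0.75 × (-1.254098) = 0.940574 substitutions/site.

0.941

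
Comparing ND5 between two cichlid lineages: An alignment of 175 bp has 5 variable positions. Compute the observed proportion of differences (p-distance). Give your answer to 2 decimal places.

p = 5/175 = 0.028571… ≈ 0.03 (to 2 d.p.).

0.03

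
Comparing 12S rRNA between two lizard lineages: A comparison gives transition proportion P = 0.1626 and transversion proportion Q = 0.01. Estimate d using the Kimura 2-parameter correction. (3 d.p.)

0.209

Under the Kimura two-parameter model, d = −½ ln(1 − 2P − Q) − ¼ ln(1 − 2Q).
1 − 2P − Q = 0.6648, giving −½ ln(0.6648) = 0.204135.
1 − 2Q = 0.98, giving −¼ ln(0.98) = 0.005051.
d = 0.204135 + 0.005051 = 0.209186.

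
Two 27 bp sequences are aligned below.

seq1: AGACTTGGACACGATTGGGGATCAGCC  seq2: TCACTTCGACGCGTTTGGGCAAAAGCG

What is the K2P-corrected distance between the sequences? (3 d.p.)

Of 27 sites, 1 differences are transitions and 8 are transversions, so P = 1/27 ≈ 0.037037 and Q = 8/27 ≈ 0.296296.
Under the Kimura two-parameter model, d = −½ ln(1 − 2P − Q) − ¼ ln(1 − 2Q).
1 − 2P − Q = 0.62963, giving −½ ln(0.62963) = 0.231311.
1 − 2Q = 0.407408, giving −¼ ln(0.407408) = 0.224485.
d = 0.231311 + 0.224485 = 0.455796.

0.456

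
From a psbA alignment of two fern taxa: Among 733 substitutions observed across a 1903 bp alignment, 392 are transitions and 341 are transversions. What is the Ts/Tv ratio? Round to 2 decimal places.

R = 392/341 = 1.149560… ≈ 1.15 (to 2 d.p.).

1.15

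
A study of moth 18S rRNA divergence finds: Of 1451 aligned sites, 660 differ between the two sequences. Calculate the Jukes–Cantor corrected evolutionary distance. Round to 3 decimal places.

0.699

p = 660/1451 ≈ 0.454859.
d = −(3/4) ln(1 − 4p/3) = −0.75 ln(1 − 0.606479) = −0.75 ln(0.393521)
  = −0.75 × (-0.932621) = 0.699466 substitutions/site.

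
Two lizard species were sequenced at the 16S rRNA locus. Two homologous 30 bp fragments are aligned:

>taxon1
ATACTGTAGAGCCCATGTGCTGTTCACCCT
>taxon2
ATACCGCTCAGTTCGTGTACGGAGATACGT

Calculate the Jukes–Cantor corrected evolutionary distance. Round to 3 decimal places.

0.824

The sequences differ at 15 of 30 sites, so p = 15/30 = 0.5.
d = −(3/4) ln(1 − 4p/3) = −0.75 ln(1 − 0.666667) = −0.75 ln(0.333333)
  = −0.75 × (-1.098613) = 0.823960 substitutions/site.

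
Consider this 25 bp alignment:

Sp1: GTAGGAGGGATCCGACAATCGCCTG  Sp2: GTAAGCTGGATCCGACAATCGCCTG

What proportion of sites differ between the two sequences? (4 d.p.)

The sequences differ at 3 of 25 positions (sites 4, 6, 7).
p = 3/25 = 0.1200.

0.1200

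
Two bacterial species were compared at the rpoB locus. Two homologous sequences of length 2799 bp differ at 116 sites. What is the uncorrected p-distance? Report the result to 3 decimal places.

0.041

p = 116/2799 = 0.041443… ≈ 0.041 (to 3 d.p.).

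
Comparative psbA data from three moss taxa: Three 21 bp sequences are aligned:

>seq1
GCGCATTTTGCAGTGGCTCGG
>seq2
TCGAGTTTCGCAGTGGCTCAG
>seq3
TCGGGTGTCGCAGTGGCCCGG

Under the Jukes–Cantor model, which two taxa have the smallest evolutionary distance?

seq1–seq2: 5/21 differ, p = 0.238, d = 0.286.
seq1–seq3: 6/21 differ, p = 0.286, d = 0.360.
seq2–seq3: 4/21 differ, p = 0.190, d = 0.220.
The smallest distance is between seq2 and seq3.

seq2 and seq3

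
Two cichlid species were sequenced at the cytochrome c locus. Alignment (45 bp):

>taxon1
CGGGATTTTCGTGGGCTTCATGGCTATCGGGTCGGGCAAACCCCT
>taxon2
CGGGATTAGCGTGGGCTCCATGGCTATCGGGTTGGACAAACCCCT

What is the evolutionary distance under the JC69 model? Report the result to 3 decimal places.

The sequences differ at 5 of 45 sites (8, 9, 18, 33, 36), so p = 5/45 ≈ 0.111111.
d = −(3/4) ln(1 − 4p/3) = −0.75 ln(1 − 0.148148) = −0.75 ln(0.851852)
  = −0.75 × (-0.160342) = 0.120257 substitutions/site.

0.120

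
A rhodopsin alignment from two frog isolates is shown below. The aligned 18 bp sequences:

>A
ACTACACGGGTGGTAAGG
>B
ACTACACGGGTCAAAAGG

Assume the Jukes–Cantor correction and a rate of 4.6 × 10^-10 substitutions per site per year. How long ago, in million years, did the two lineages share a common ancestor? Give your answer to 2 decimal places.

204.88

The sequences differ at 3 of 18 sites (12, 13, 14), so p = 3/18 ≈ 0.166667.
d = −(3/4) ln(1 − 4p/3) = −0.75 ln(1 − 0.222223) = −0.75 ln(0.777777)
  = −0.75 × (-0.251315) = 0.188486 substitutions/site.
Under a molecular clock d = 2μt, so t = d/(2μ) = 0.188486 / (2 × 4.6 × 10^-10) = 204.88 million years.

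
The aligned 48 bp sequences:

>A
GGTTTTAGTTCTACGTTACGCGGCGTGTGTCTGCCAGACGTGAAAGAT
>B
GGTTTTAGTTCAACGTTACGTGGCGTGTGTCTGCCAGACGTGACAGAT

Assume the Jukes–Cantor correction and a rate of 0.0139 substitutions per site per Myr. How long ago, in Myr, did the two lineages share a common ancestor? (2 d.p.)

The sequences differ at 3 of 48 sites (12, 21, 44), so p = 3/48 = 0.0625.
d = −(3/4) ln(1 − 4p/3) = −0.75 ln(1 − 0.083333) = −0.75 ln(0.916667)
  = −0.75 × (-0.087011) = 0.065258 substitutions/site.
Under a molecular clock d = 2μt, so t = d/(2μ) = 0.065258 / (2 × 0.0139) = 2.35 Myr.

2.35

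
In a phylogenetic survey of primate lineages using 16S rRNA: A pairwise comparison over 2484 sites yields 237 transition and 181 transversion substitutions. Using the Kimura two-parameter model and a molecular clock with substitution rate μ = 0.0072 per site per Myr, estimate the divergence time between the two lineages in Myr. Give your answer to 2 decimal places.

P = 237/2484 ≈ 0.095411 and Q = 181/2484 ≈ 0.072866.
Under the Kimura two-parameter model, d = −½ ln(1 − 2P − Q) − ¼ ln(1 − 2Q).
1 − 2P − Q = 0.736312, giving −½ ln(0.736312) = 0.153051.
1 − 2Q = 0.854268, giving −¼ ln(0.854268) = 0.039378.
d = 0.153051 + 0.039378 = 0.192429.
Under a molecular clock d = 2μt, so t = d/(2μ) = 0.192429 / (2 × 0.0072) = 13.36 Myr.

13.36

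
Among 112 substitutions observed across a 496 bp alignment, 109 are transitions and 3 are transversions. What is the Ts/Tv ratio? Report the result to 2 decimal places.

36.33

R = 109/3 = 36.333333… ≈ 36.33 (to 2 d.p.).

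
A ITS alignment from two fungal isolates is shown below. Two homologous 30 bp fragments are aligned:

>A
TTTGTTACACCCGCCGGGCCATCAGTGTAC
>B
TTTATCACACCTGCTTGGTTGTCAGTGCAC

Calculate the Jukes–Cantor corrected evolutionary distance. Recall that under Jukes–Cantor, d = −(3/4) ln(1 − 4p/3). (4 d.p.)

The sequences differ at 9 of 30 sites (4, 6, 12, 15, 16, 19, 20, 21, 28), so p = 9/30 = 0.3.
d = −(3/4) ln(1 − 4p/3) = −0.75 ln(1 − 0.4) = −0.75 ln(0.6)
  = −0.75 × (-0.510826) = 0.383120 substitutions/site.

0.3831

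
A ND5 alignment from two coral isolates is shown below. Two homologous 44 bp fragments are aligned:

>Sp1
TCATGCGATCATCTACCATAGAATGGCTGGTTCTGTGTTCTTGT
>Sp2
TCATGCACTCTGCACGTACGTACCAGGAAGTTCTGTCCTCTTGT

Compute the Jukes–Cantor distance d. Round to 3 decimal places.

The sequences differ at 19 of 44 sites, so p = 19/44 ≈ 0.431818.
d = −(3/4) ln(1 − 4p/3) = −0.75 ln(1 − 0.575757) = −0.75 ln(0.424243)
  = −0.75 × (-0.857449) = 0.643087 substitutions/site.

0.643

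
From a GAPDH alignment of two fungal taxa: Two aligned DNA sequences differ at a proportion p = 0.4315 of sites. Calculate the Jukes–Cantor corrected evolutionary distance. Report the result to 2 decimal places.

d = −(3/4) ln(1 − 4p/3) = −0.75 ln(1 − 0.575333) = −0.75 ln(0.424667)
  = −0.75 × (-0.856450) = 0.642338 substitutions/site.

0.64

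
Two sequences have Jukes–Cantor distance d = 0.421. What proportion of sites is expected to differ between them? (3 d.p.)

p = (3/4)(1 − e^(−4d/3)) = 0.75 × (1 − e^(-0.561333)) = 0.75 × (1 − 0.570448) = 0.322164.

0.322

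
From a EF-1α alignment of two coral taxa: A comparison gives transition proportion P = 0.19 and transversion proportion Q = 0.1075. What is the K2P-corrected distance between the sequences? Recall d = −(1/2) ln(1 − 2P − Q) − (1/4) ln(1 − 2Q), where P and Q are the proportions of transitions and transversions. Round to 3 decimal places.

Under the Kimura two-parameter model, d = −½ ln(1 − 2P − Q) − ¼ ln(1 − 2Q).
1 − 2P − Q = 0.5125, giving −½ ln(0.5125) = 0.334227.
1 − 2Q = 0.785, giving −¼ ln(0.785) = 0.060518.
d = 0.334227 + 0.060518 = 0.394745.

0.395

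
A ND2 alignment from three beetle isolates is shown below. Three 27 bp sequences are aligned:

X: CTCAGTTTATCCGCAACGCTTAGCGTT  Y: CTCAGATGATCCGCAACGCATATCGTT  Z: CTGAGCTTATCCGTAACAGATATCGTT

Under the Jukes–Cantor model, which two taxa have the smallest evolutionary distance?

X–Y: 4/27 differ, p = 0.148, d = 0.165.
X–Z: 7/27 differ, p = 0.259, d = 0.318.
Y–Z: 6/27 differ, p = 0.222, d = 0.264.
The smallest distance is between X and Y.

X and Y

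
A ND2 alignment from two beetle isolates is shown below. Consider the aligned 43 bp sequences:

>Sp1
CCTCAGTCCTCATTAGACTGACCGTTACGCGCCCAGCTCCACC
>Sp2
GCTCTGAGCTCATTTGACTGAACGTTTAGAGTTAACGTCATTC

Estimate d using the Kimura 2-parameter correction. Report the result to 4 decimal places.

Of 43 sites, 3 differences are transitions and 14 are transversions, so P = 3/43 ≈ 0.069767 and Q = 14/43 ≈ 0.325581.
Under the Kimura two-parameter model, d = −½ ln(1 − 2P − Q) − ¼ ln(1 − 2Q).
1 − 2P − Q = 0.534885, giving −½ ln(0.534885) = 0.312852.
1 − 2Q = 0.348838, giving −¼ ln(0.348838) = 0.263287.
d = 0.312852 + 0.263287 = 0.576139.

0.5761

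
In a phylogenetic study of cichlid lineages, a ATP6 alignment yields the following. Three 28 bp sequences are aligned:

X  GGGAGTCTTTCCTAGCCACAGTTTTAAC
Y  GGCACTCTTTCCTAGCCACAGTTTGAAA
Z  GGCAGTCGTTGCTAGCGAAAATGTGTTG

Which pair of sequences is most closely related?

X–Y: 4/28 differ, p = 0.143, d = 0.158.
X–Z: 11/28 differ, p = 0.393, d = 0.556.
Y–Z: 10/28 differ, p = 0.357, d = 0.485.
The smallest distance is between X and Y.

X and Y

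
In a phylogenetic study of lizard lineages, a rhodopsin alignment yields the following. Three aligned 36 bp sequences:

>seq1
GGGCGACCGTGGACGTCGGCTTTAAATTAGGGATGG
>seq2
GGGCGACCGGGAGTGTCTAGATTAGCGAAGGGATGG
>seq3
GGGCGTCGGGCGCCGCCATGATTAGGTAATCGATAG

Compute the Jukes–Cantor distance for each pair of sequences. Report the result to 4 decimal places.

d(seq1,seq2) = 0.4408, d(seq1,seq3) = 0.6735, d(seq2,seq3) = 0.5482

seq1–seq2: 12/36 sites differ → p ≈ 0.333333, d = −0.75 ln(1 − 0.444444) = 0.440839 ≈ 0.4408.
seq1–seq3: 16/36 sites differ → p ≈ 0.444444, d = −0.75 ln(1 − 0.592592) = 0.673455 ≈ 0.6735.
seq2–seq3: 14/36 sites differ → p ≈ 0.388889, d = −0.75 ln(1 − 0.518519) = 0.548166 ≈ 0.5482.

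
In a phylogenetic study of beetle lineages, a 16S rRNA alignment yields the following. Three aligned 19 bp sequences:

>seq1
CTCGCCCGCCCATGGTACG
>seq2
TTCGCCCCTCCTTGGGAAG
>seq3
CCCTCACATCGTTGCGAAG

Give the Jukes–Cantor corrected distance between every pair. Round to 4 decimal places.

seq1–seq2: 6/19 sites differ → p ≈ 0.315789, d = −0.75 ln(1 − 0.421052) = 0.409907 ≈ 0.4099.
seq1–seq3: 10/19 sites differ → p ≈ 0.526316, d = −0.75 ln(1 − 0.701755) = 0.907380 ≈ 0.9074.
seq2–seq3: 7/19 sites differ → p ≈ 0.368421, d = −0.75 ln(1 − 0.491228) = 0.506816 ≈ 0.5068.

d(seq1,seq2) = 0.4099, d(seq1,seq3) = 0.9074, d(seq2,seq3) = 0.5068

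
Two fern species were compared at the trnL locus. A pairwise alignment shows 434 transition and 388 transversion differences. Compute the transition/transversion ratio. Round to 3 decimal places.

R = 434/388 = 1.118556… ≈ 1.119 (to 3 d.p.).

1.119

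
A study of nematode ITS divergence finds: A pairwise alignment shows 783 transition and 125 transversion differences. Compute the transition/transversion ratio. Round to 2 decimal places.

R = 783/125 = 6.264 ≈ 6.26 (to 2 d.p.).

6.26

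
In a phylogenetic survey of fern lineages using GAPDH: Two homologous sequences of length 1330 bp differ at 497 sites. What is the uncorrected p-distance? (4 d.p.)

0.3737

p = 497/1330 = 0.373684… ≈ 0.3737 (to 4 d.p.).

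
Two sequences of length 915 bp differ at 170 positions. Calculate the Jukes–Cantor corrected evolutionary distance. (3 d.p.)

p = 170/915 ≈ 0.185792.
d = −(3/4) ln(1 − 4p/3) = −0.75 ln(1 − 0.247723) = −0.75 ln(0.752277)
  = −0.75 × (-0.284651) = 0.213488 substitutions/site.

0.213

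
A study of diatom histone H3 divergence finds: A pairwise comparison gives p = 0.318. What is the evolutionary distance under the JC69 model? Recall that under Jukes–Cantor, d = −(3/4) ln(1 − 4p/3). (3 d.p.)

d = −(3/4) ln(1 − 4p/3) = −0.75 ln(1 − 0.424) = −0.75 ln(0.576)
  = −0.75 × (-0.551648) = 0.413736 substitutions/site.

0.414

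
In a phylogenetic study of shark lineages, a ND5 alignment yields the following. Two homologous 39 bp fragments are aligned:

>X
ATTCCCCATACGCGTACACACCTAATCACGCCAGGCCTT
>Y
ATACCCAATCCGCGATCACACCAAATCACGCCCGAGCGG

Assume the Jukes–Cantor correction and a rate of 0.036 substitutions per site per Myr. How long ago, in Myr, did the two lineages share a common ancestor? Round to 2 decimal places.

4.91

The sequences differ at 11 of 39 sites, so p = 11/39 ≈ 0.282051.
d = −(3/4) ln(1 − 4p/3) = −0.75 ln(1 − 0.376068) = −0.75 ln(0.623932)
  = −0.75 × (-0.471714) = 0.353786 substitutions/site.
Under a molecular clock d = 2μt, so t = d/(2μ) = 0.353786 / (2 × 0.036) = 4.91 Myr.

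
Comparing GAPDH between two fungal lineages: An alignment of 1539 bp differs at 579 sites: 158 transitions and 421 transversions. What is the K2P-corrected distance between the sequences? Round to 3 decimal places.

0.524

P = 158/1539 ≈ 0.102664 and Q = 421/1539 ≈ 0.273554.
Under the Kimura two-parameter model, d = −½ ln(1 − 2P − Q) − ¼ ln(1 − 2Q).
1 − 2P − Q = 0.521118, giving −½ ln(0.521118) = 0.325889.
1 − 2Q = 0.452892, giving −¼ ln(0.452892) = 0.198025.
d = 0.325889 + 0.198025 = 0.523914.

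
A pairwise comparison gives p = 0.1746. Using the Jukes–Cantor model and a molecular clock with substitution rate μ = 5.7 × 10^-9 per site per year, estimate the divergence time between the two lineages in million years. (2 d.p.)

d = −(3/4) ln(1 − 4p/3) = −0.75 ln(1 − 0.2328) = −0.75 ln(0.7672)
  = −0.75 × (-0.265008) = 0.198756 substitutions/site.
Under a molecular clock d = 2μt, so t = d/(2μ) = 0.198756 / (2 × 5.7 × 10^-9) = 17.43 million years.

17.43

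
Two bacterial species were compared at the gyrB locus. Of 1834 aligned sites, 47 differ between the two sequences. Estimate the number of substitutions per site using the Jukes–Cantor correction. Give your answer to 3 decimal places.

p = 47/1834 ≈ 0.025627.
d = −(3/4) ln(1 − 4p/3) = −0.75 ln(1 − 0.034169) = −0.75 ln(0.965831)
  = −0.75 × (-0.034766) = 0.026075 substitutions/site.

0.026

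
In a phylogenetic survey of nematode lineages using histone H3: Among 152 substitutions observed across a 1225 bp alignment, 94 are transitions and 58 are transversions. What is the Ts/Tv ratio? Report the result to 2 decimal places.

1.62

R = 94/58 = 1.620689… ≈ 1.62 (to 2 d.p.).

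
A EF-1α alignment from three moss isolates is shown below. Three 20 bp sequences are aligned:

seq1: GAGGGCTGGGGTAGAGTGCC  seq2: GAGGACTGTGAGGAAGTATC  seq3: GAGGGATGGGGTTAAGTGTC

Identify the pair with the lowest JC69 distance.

seq1 and seq3

seq1–seq2: 8/20 differ, p = 0.400, d = 0.572.
seq1–seq3: 4/20 differ, p = 0.200, d = 0.233.
seq2–seq3: 7/20 differ, p = 0.350, d = 0.471.
The smallest distance is between seq1 and seq3.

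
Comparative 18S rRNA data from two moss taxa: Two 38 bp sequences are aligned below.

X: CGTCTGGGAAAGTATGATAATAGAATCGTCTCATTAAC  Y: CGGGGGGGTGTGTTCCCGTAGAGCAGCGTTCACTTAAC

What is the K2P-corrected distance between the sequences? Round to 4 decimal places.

Of 38 sites, 4 differences are transitions and 15 are transversions, so P = 4/38 ≈ 0.105263 and Q = 15/38 ≈ 0.394737.
Under the Kimura two-parameter model, d = −½ ln(1 − 2P − Q) − ¼ ln(1 − 2Q).
1 − 2P − Q = 0.394737, giving −½ ln(0.394737) = 0.464768.
1 − 2Q = 0.210526, giving −¼ ln(0.210526) = 0.389537.
d = 0.464768 + 0.389537 = 0.854305.

0.8543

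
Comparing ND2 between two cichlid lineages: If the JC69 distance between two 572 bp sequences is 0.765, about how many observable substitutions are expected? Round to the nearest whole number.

Invert JC69: p = (3/4)(1 − e^(−4d/3)) = 0.75 × (1 − e^(-1.02)) = 0.75 × (1 − 0.360595) = 0.479554.
Expected differing sites = pL ≈ 0.479554 × 572 = 274.304888 ≈ 274.

274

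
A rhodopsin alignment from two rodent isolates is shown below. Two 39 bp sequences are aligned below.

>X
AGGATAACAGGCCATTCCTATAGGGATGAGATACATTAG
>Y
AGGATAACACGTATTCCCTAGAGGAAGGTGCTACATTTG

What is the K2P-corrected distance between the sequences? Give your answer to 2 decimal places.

Of 39 sites, 3 differences are transitions and 8 are transversions, so P = 3/39 ≈ 0.076923 and Q = 8/39 ≈ 0.205128.
Under the Kimura two-parameter model, d = −½ ln(1 − 2P − Q) − ¼ ln(1 − 2Q).
1 − 2P − Q = 0.641026, giving −½ ln(0.641026) = 0.222343.
1 − 2Q = 0.589744, giving −¼ ln(0.589744) = 0.132017.
d = 0.222343 + 0.132017 = 0.354360.

0.35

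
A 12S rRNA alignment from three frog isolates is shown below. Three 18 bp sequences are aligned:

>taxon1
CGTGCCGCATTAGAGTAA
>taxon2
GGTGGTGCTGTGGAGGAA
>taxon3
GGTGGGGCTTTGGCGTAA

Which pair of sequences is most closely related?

taxon2 and taxon3

taxon1–taxon2: 7/18 differ, p = 0.389, d = 0.548.
taxon1–taxon3: 6/18 differ, p = 0.333, d = 0.441.
taxon2–taxon3: 4/18 differ, p = 0.222, d = 0.264.
The smallest distance is between taxon2 and taxon3.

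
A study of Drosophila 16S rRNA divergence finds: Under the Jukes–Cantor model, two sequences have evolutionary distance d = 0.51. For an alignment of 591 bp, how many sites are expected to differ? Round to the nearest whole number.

Invert JC69: p = (3/4)(1 − e^(−4d/3)) = 0.75 × (1 − e^(-0.68)) = 0.75 × (1 − 0.506617) = 0.370037.
Expected differing sites = pL ≈ 0.370037 × 591 = 218.691867 ≈ 219.

219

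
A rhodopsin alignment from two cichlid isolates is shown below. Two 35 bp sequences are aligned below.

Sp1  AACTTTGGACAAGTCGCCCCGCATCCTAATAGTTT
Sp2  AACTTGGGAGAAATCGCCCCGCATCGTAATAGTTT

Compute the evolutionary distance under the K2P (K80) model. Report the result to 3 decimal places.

0.124

Of 35 sites, 1 differences are transitions and 3 are transversions, so P = 1/35 ≈ 0.028571 and Q = 3/35 ≈ 0.085714.
Under the Kimura two-parameter model, d = −½ ln(1 − 2P − Q) − ¼ ln(1 − 2Q).
1 − 2P − Q = 0.857144, giving −½ ln(0.857144) = 0.077075.
1 − 2Q = 0.828572, giving −¼ ln(0.828572) = 0.047013.
d = 0.077075 + 0.047013 = 0.124088.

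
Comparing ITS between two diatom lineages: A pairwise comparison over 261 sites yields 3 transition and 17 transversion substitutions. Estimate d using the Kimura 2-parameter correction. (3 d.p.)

0.081

P = 3/261 ≈ 0.011494 and Q = 17/261 ≈ 0.065134.
Under the Kimura two-parameter model, d = −½ ln(1 − 2P − Q) − ¼ ln(1 − 2Q).
1 − 2P − Q = 0.911878, giving −½ ln(0.911878) = 0.046125.
1 − 2Q = 0.869732, giving −¼ ln(0.869732) = 0.034893.
d = 0.046125 + 0.034893 = 0.081018.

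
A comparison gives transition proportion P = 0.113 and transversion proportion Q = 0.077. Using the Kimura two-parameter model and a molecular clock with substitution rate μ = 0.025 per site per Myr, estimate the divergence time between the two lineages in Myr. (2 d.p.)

Under the Kimura two-parameter model, d = −½ ln(1 − 2P − Q) − ¼ ln(1 − 2Q).
1 − 2P − Q = 0.697, giving −½ ln(0.697) = 0.180485.
1 − 2Q = 0.846, giving −¼ ln(0.846) = 0.041809.
d = 0.180485 + 0.041809 = 0.222294.
Under a molecular clock d = 2μt, so t = d/(2μ) = 0.222294 / (2 × 0.025) = 4.45 Myr.

4.45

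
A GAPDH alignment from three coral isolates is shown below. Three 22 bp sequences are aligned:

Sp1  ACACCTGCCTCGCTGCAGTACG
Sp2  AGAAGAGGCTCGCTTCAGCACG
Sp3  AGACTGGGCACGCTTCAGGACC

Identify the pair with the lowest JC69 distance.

Sp2 and Sp3

Sp1–Sp2: 7/22 differ, p = 0.318, d = 0.414.
Sp1–Sp3: 8/22 differ, p = 0.364, d = 0.497.
Sp2–Sp3: 6/22 differ, p = 0.273, d = 0.339.
The smallest distance is between Sp2 and Sp3.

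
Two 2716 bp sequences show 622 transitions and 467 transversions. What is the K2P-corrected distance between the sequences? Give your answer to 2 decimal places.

P = 622/2716 ≈ 0.229013 and Q = 467/2716 ≈ 0.171944.
Under the Kimura two-parameter model, d = −½ ln(1 − 2P − Q) − ¼ ln(1 − 2Q).
1 − 2P − Q = 0.37003, giving −½ ln(0.37003) = 0.497086.
1 − 2Q = 0.656112, giving −¼ ln(0.656112) = 0.105356.
d = 0.497086 + 0.105356 = 0.602442.

0.60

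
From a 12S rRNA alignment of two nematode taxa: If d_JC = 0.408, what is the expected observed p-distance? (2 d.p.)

p = (3/4)(1 − e^(−4d/3)) = 0.75 × (1 − e^(-0.544)) = 0.75 × (1 − 0.580422) = 0.314684.

0.31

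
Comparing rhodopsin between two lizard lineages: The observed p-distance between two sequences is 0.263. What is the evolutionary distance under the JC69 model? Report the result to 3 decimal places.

0.324

d = −(3/4) ln(1 − 4p/3) = −0.75 ln(1 − 0.350667) = −0.75 ln(0.649333)
  = −0.75 × (-0.431810) = 0.323858 substitutions/site.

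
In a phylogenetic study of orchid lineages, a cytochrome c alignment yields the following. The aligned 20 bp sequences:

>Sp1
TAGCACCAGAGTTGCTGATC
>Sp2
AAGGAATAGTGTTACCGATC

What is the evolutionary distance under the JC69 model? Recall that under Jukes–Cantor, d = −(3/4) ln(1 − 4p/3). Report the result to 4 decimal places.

The sequences differ at 7 of 20 sites (1, 4, 6, 7, 10, 14, 16), so p = 7/20 = 0.35.
d = −(3/4) ln(1 − 4p/3) = −0.75 ln(1 − 0.466667) = −0.75 ln(0.533333)
  = −0.75 × (-0.628609) = 0.471457 substitutions/site.

0.4715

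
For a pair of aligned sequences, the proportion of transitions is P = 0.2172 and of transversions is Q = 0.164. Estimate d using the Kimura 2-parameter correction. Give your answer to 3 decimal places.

Under the Kimura two-parameter model, d = −½ ln(1 − 2P − Q) − ¼ ln(1 − 2Q).
1 − 2P − Q = 0.4016, giving −½ ln(0.4016) = 0.456149.
1 − 2Q = 0.672, giving −¼ ln(0.672) = 0.099374.
d = 0.456149 + 0.099374 = 0.555523.

0.556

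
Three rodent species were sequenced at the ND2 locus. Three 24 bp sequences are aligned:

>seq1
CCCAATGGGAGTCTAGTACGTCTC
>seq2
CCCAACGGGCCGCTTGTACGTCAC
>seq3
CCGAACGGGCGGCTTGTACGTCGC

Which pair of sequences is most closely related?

seq1–seq2: 6/24 differ, p = 0.250, d = 0.304.
seq1–seq3: 6/24 differ, p = 0.250, d = 0.304.
seq2–seq3: 3/24 differ, p = 0.125, d = 0.137.
The smallest distance is between seq2 and seq3.

seq2 and seq3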